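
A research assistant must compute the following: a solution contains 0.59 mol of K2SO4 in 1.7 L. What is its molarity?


M = n/V = 0.59/1.7 = 0.347 mol/L

0.347 M


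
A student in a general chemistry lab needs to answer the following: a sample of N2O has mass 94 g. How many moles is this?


M(N2O) = 44.02 g/mol
n = mass/M = 94/44.02 = 2.1354 mol

2.1354 mol


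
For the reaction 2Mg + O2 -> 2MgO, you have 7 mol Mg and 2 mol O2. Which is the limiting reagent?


Mole ratio available / coefficient:
  Mg: 7/2 = 3.500
  O2: 2/1 = 2.000
Smaller ratio is limiting.

O2


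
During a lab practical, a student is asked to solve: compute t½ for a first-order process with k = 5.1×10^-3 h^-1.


t½ = ln2/k = 0.693147/(5.1×10^-3 h^-1)
= 135.9 h

135.9 h


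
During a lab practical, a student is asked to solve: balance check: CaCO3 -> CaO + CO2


Equation: CaCO3 -> CaO + CO2
Check atoms: C: 1=1, Ca: 1=1, O: 3=3
Balanced

Yes, balanced


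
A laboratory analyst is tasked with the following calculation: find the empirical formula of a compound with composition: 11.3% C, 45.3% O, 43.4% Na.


Assume 100 g sample. Moles of each element:
  C: 11.3/12.01 = 0.941 mol
  O: 45.3/16.0 = 2.831 mol
  Na: 43.4/22.99 = 1.888 mol
Divide by smallest (0.941):
  C: 0.941/0.941 = 1.0
  O: 2.831/0.941 = 3.01
  Na: 1.888/0.941 = 2.01
Empirical formula: Na2CO3

Na2CO3


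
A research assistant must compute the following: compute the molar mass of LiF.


M(LiF) = 1×6.94 + 1×19.0
= 6.94 + 19.0
= 25.94 g/mol

25.94 g/mol


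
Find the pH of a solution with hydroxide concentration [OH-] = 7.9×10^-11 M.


pOH = -log10([OH-]) = -log10(7.9×10^-11)
= 11 - log10(7.9) = 10.1
pH = 14 - pOH = 14 - 10.1 = 3.9

3.9


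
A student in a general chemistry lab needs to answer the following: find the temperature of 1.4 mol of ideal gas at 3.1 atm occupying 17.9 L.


PV = nRT  (R = 0.08206 L·atm/(mol·K))
T = PV/(nR) = 3.1×17.9/(1.4×0.08206)
= 55.49/0.114884
= 483.01 K

483.01 K


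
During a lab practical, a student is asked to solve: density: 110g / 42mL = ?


ρ = mass/volume
= 110/42
= 2.619 g/mL

2.619 g/mL


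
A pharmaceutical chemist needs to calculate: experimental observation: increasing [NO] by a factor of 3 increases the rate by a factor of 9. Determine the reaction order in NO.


rate ∝ [NO]^n
3^n = 9 → n = 2
Order in NO: 2

2


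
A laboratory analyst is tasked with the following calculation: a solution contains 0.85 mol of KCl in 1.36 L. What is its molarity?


M = n/V = 0.85/1.36 = 0.625 mol/L

0.625 M


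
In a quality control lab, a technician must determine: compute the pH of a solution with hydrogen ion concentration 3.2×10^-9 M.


pH = -log10([H+]) = -log10(3.2×10^-9)
= 9 - log10(3.2)
= 9 - 0.51
= 8.49

8.49


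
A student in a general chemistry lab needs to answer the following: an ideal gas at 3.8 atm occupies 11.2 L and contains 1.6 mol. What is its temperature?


PV = nRT  (R = 0.08206 L·atm/(mol·K))
T = PV/(nR) = 3.8×11.2/(1.6×0.08206)
= 42.56/0.131296
= 324.15 K

324.15 K


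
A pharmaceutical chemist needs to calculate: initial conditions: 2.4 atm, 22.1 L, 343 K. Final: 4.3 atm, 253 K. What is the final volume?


P1V1/T1 = P2V2/T2
V2 = P1V1T2/(T1P2)
= 2.4×22.1×253/(343×4.3)
= 9.098 L

9.098 L


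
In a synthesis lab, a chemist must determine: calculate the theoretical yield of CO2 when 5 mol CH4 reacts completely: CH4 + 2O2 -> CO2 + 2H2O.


Mole ratio CO2:CH4 = 1:1
n(CO2) = 5 × 1/1 = 5.000 mol
mass = 5.000 × 44.01 = 220.05 g

220.05 g


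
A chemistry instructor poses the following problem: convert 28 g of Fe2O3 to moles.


M(Fe2O3) = 159.7 g/mol
n = mass/M = 28/159.7 = 0.1753 mol

0.1753 mol


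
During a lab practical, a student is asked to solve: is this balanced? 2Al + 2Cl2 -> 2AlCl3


Equation: 2Al + 2Cl2 -> 2AlCl3
Check atoms: Al: 2=2, Cl: 4≠6
Not balanced

No, not balanced


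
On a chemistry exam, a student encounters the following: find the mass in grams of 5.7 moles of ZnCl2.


M(ZnCl2) = 136.28 g/mol
mass = n × M = 5.7 × 136.28 = 776.80 g

776.80 g


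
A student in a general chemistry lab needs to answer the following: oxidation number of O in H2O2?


Peroxide: O is -1
Oxidation number: -1

-1


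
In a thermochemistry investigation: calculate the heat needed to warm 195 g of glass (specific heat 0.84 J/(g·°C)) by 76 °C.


q = mcΔT = 195 × 0.84 × 76
= 12448.80 J

12448.80 J


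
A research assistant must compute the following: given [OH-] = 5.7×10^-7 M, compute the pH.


pOH = -log10([OH-]) = -log10(5.7×10^-7)
= 7 - log10(5.7) = 6.24
pH = 14 - pOH = 14 - 6.24 = 7.76

7.76


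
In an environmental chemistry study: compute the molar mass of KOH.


M(KOH) = 1×39.1 + 1×16.0 + 1×1.008
= 39.1 + 16.0 + 1.01
= 56.11 g/mol

56.11 g/mol


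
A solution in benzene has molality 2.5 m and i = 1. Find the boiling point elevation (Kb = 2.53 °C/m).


ΔTb = Kb × m × i
= 2.53 × 2.5 × 1
= 6.325 °C

6.325 °C


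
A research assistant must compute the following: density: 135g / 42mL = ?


ρ = mass/volume
= 135/42
= 3.214 g/mL

3.214 g/mL


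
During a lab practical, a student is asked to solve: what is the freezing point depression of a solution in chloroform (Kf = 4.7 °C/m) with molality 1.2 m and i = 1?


ΔTf = Kf × m × i
= 4.7 × 1.2 × 1
= 5.64 °C

5.64 °C


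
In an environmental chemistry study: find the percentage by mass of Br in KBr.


M(KBr) = 1×39.1 + 1×79.9 = 119.00 g/mol
Mass of Br = 1 × 79.9 = 79.90 g/mol
% Br = 79.90/119.00 × 100 = 67.14%

67.14%


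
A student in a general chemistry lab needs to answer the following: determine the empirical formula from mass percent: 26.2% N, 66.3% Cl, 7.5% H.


Assume 100 g sample. Moles of each element:
  N: 26.2/14.01 = 1.87 mol
  Cl: 66.3/35.45 = 1.87 mol
  H: 7.5/1.008 = 7.44 mol
Divide by smallest (1.87):
  N: 1.87/1.87 = 1.0
  Cl: 1.87/1.87 = 1.0
  H: 7.44/1.87 = 3.98
Empirical formula: NH4Cl

NH4Cl


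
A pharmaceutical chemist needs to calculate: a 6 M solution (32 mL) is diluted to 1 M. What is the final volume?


C1V1 = C2V2
6 × 32 = 1 × V2
V2 = 192/1 = 192.0 mL

192.0 mL


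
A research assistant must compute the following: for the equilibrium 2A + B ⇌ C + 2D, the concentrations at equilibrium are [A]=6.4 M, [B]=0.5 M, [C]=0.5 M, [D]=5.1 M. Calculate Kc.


Kc = [C][D]^2/([A]^2[B])
= (0.5^1 × 5.1^2)/(6.4^2 × 0.5^1)
= 13.005/20.48
= 0.6350

0.6350


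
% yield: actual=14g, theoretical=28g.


% yield = actual/theoretical × 100
= 14/28 × 100
= 50.0%

50.0%


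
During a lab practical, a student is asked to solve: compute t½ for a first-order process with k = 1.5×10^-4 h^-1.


t½ = ln2/k = 0.693147/(1.5×10^-4 h^-1)
= 4621 h

4621 h


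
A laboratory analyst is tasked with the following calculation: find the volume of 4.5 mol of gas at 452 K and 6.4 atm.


PV = nRT  (R = 0.08206 L·atm/(mol·K))
V = nRT/P = 4.5×0.08206×452/6.4
= 26.08 L

26.08 L


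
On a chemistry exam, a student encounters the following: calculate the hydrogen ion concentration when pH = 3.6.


[H+] = 10^(-pH) = 10^(-3.6)
= 2.51×10^-4 M

2.51×10^-4 M


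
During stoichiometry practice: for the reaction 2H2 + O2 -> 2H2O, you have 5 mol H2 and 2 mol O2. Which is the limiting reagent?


Mole ratio available / coefficient:
  H2: 5/2 = 2.500
  O2: 2/1 = 2.000
Smaller ratio is limiting.

O2


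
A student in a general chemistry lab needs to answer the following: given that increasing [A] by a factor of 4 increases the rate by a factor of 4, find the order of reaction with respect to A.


rate ∝ [A]^n
4^n = 4 → n = 1
Order in A: 1

1


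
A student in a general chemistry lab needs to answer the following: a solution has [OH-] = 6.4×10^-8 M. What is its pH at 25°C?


pOH = -log10([OH-]) = -log10(6.4×10^-8)
= 8 - log10(6.4) = 7.19
pH = 14 - pOH = 14 - 7.19 = 6.81

6.81


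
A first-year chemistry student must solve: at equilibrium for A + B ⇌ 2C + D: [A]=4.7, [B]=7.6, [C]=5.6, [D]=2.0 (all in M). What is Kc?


Kc = [C]^2[D]/([A][B])
= (5.6^2 × 2.0^1)/(4.7^1 × 7.6^1)
= 62.72/35.72
= 1.756

1.756


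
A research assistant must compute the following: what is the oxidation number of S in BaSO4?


(+2) + x + 4(-2) = 0, so x = +6
Oxidation number: +6

+6


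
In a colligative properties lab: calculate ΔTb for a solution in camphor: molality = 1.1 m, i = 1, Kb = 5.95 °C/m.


ΔTb = Kb × m × i
= 5.95 × 1.1 × 1
= 6.545 °C

6.545 °C


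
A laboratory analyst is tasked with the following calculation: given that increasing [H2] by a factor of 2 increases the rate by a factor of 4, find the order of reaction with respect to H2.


rate ∝ [H2]^n
2^n = 4 → n = 2
Order in H2: 2

2


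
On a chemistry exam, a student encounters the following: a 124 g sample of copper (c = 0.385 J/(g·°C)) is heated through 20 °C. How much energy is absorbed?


q = mcΔT = 124 × 0.385 × 20
= 954.80 J

954.80 J


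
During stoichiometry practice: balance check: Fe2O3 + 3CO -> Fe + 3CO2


Equation: Fe2O3 + 3CO -> Fe + 3CO2
Check atoms: C: 3=3, Fe: 2≠1, O: 6=6
Not balanced

No, not balanced


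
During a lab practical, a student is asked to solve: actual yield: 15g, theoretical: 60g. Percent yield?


% yield = actual/theoretical × 100
= 15/60 × 100
= 25.0%

25.0%


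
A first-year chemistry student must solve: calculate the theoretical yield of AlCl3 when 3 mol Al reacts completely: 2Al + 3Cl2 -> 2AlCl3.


Mole ratio AlCl3:Al = 2:2
n(AlCl3) = 3 × 2/2 = 3.000 mol
mass = 3.000 × 133.33 = 399.99 g

399.99 g


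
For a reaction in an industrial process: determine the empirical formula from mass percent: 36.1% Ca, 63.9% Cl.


Assume 100 g sample. Moles of each element:
  Ca: 36.1/40.08 = 0.901 mol
  Cl: 63.9/35.45 = 1.803 mol
Divide by smallest (0.901):
  Ca: 0.901/0.901 = 1.0
  Cl: 1.803/0.901 = 2.0
Empirical formula: CaCl2

CaCl2


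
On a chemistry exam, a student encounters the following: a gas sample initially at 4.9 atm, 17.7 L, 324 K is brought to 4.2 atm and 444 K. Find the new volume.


P1V1/T1 = P2V2/T2
V2 = P1V1T2/(T1P2)
= 4.9×17.7×444/(324×4.2)
= 28.298 L

28.298 L


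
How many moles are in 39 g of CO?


M(CO) = 28.01 g/mol
n = mass/M = 39/28.01 = 1.3924 mol

1.3924 mol


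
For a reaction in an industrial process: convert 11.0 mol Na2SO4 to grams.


M(Na2SO4) = 142.05 g/mol
mass = n × M = 11.0 × 142.05 = 1562.55 g

1562.55 g


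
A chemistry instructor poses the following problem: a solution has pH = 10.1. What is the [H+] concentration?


[H+] = 10^(-pH) = 10^(-10.1)
= 7.94×10^-11 M

7.94×10^-11 M


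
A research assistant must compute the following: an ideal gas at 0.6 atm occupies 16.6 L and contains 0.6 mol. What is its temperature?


PV = nRT  (R = 0.08206 L·atm/(mol·K))
T = PV/(nR) = 0.6×16.6/(0.6×0.08206)
= 9.96/0.049236
= 202.29 K

202.29 K


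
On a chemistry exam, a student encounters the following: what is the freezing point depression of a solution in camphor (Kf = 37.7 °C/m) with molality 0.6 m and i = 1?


ΔTf = Kf × m × i
= 37.7 × 0.6 × 1
= 22.62 °C

22.62 °C


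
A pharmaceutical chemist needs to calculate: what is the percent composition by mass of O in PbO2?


M(PbO2) = 1×207.2 + 2×16.0 = 239.20 g/mol
Mass of O = 2 × 16.0 = 32.00 g/mol
% O = 32.00/239.20 × 100 = 13.38%

13.38%


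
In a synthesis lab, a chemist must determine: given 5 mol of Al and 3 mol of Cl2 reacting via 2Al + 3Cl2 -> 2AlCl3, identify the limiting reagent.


Mole ratio available / coefficient:
  Al: 5/2 = 2.500
  Cl2: 3/3 = 1.000
Smaller ratio is limiting.

Cl2


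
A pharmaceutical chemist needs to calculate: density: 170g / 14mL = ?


ρ = mass/volume
= 170/14
= 12.143 g/mL

12.143 g/mL


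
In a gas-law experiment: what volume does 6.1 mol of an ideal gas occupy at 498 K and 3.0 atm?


PV = nRT  (R = 0.08206 L·atm/(mol·K))
V = nRT/P = 6.1×0.08206×498/3.0
= 83.094 L

83.094 L


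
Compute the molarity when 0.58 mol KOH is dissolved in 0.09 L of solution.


M = n/V = 0.58/0.09 = 6.444 mol/L

6.444 M


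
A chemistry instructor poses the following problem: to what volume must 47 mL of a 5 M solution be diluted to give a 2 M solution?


C1V1 = C2V2
5 × 47 = 2 × V2
V2 = 235/2 = 117.5 mL

117.5 mL


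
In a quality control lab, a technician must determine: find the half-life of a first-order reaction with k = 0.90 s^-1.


t½ = ln2/k = 0.693147/(0.90 s^-1)
= 0.7702 s

0.7702 s


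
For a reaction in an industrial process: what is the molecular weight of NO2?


M(NO2) = 1×14.01 + 2×16.0
= 14.01 + 32.0
= 46.01 g/mol

46.01 g/mol


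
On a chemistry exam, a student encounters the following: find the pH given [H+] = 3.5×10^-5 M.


pH = -log10([H+]) = -log10(3.5×10^-5)
= 5 - log10(3.5)
= 5 - 0.54
= 4.46

4.46


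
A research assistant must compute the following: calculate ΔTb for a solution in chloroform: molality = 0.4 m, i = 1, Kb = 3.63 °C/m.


ΔTb = Kb × m × i
= 3.63 × 0.4 × 1
= 1.452 °C

1.452 °C


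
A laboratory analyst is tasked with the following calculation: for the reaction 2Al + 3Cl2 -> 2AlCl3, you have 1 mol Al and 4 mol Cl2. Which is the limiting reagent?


Mole ratio available / coefficient:
  Al: 1/2 = 0.500
  Cl2: 4/3 = 1.333
Smaller ratio is limiting.

Al


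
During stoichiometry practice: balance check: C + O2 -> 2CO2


Equation: C + O2 -> 2CO2
Check atoms: C: 1≠2, O: 2≠4
Not balanced

No, not balanced


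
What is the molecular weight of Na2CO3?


M(Na2CO3) = 2×22.99 + 1×12.01 + 3×16.0
= 45.98 + 12.01 + 48.0
= 105.99 g/mol

105.99 g/mol


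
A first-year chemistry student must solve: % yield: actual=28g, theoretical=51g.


% yield = actual/theoretical × 100
= 28/51 × 100
= 54.9%

54.9%


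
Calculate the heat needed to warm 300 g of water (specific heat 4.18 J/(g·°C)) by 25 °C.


q = mcΔT = 300 × 4.18 × 25
= 31350.00 J

31350.00 J


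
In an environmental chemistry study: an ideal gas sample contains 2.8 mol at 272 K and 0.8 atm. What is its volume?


PV = nRT  (R = 0.08206 L·atm/(mol·K))
V = nRT/P = 2.8×0.08206×272/0.8
= 78.121 L

78.121 L


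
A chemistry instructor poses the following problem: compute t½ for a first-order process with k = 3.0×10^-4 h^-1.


t½ = ln2/k = 0.693147/(3.0×10^-4 h^-1)
= 2310 h

2310 h


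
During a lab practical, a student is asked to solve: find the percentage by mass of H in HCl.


M(HCl) = 1×1.008 + 1×35.45 = 36.458 g/mol
Mass of H = 1 × 1.008 = 1.008 g/mol
% H = 1.008/36.458 × 100 = 2.76%

2.76%


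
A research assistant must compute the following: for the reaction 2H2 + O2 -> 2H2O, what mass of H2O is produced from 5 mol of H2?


Mole ratio H2O:H2 = 2:2
n(H2O) = 5 × 2/2 = 5.000 mol
mass = 5.000 × 18.02 = 90.1 g

90.1 g


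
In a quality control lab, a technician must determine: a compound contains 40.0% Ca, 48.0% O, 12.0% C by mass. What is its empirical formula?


Assume 100 g sample. Moles of each element:
  Ca: 40.0/40.08 = 0.998 mol
  O: 48.0/16.0 = 3.0 mol
  C: 12.0/12.01 = 0.999 mol
Divide by smallest (0.998):
  Ca: 0.998/0.998 = 1.0
  O: 3.0/0.998 = 3.01
  C: 0.999/0.998 = 1.0
Empirical formula: CaCO3

CaCO3


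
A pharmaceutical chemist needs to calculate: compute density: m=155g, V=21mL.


ρ = mass/volume
= 155/21
= 7.381 g/mL

7.381 g/mL


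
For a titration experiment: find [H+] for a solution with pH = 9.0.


[H+] = 10^(-pH) = 10^(-9.0)
= 1.0×10^-9 M

1.0×10^-9 M


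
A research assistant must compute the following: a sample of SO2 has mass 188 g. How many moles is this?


M(SO2) = 64.07 g/mol
n = mass/M = 188/64.07 = 2.9343 mol

2.9343 mol


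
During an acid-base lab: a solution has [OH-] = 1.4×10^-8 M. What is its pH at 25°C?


pOH = -log10([OH-]) = -log10(1.4×10^-8)
= 8 - log10(1.4) = 7.85
pH = 14 - pOH = 14 - 7.85 = 6.15

6.15


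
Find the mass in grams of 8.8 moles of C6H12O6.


M(C6H12O6) = 180.16 g/mol
mass = n × M = 8.8 × 180.16 = 1585.41 g

1585.41 g


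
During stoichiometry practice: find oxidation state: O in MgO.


O is usually -2
Oxidation number: -2

-2


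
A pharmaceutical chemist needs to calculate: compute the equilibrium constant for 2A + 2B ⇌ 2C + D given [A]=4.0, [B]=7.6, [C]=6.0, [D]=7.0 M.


Kc = [C]^2[D]/([A]^2[B]^2)
= (6.0^2 × 7.0^1)/(4.0^2 × 7.6^2)
= 252/924.16
= 0.2727

0.2727


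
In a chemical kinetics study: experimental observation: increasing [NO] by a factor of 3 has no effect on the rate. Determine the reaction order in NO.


rate ∝ [NO]^n
rate ∝ [NO]^0
Order in NO: 0

0


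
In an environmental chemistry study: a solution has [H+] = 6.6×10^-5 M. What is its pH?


pH = -log10([H+]) = -log10(6.6×10^-5)
= 5 - log10(6.6)
= 5 - 0.82
= 4.18

4.18


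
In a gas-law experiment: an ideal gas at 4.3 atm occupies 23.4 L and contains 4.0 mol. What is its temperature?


PV = nRT  (R = 0.08206 L·atm/(mol·K))
T = PV/(nR) = 4.3×23.4/(4.0×0.08206)
= 100.62/0.328240
= 306.54 K

306.54 K


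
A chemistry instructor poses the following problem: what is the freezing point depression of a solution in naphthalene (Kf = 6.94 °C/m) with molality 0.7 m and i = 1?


ΔTf = Kf × m × i
= 6.94 × 0.7 × 1
= 4.858 °C

4.858 °C


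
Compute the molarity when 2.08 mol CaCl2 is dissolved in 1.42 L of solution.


M = n/V = 2.08/1.42 = 1.465 mol/L

1.465 M


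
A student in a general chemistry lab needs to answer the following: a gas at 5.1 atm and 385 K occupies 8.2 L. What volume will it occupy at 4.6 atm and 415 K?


P1V1/T1 = P2V2/T2
V2 = P1V1T2/(T1P2)
= 5.1×8.2×415/(385×4.6)
= 9.8 L

9.8 L


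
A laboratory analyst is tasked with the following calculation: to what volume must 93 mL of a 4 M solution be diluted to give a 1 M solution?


C1V1 = C2V2
4 × 93 = 1 × V2
V2 = 372/1 = 372.0 mL

372.0 mL


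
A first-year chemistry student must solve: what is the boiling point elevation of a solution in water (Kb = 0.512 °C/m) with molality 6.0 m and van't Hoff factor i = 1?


ΔTb = Kb × m × i
= 0.512 × 6.0 × 1
= 3.072 °C

3.072 °C


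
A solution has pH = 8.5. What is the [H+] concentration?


[H+] = 10^(-pH) = 10^(-8.5)
= 3.16×10^-9 M

3.16×10^-9 M


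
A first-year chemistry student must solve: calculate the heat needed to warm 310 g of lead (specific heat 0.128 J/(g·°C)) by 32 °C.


q = mcΔT = 310 × 0.128 × 32
= 1269.76 J

1269.76 J


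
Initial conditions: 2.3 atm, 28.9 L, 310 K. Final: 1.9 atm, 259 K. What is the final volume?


P1V1/T1 = P2V2/T2
V2 = P1V1T2/(T1P2)
= 2.3×28.9×259/(310×1.9)
= 29.229 L

29.229 L


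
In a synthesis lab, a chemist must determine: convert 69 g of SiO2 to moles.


M(SiO2) = 60.09 g/mol
n = mass/M = 69/60.09 = 1.1483 mol

1.1483 mol


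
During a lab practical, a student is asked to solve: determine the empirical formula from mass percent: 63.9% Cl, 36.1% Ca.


Assume 100 g sample. Moles of each element:
  Cl: 63.9/35.45 = 1.803 mol
  Ca: 36.1/40.08 = 0.901 mol
Divide by smallest (0.901):
  Cl: 1.803/0.901 = 2.0
  Ca: 0.901/0.901 = 1.0
Empirical formula: CaCl2

CaCl2


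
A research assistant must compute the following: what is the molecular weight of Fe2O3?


M(Fe2O3) = 2×55.85 + 3×16.0
= 111.7 + 48.0
= 159.7 g/mol

159.7 g/mol


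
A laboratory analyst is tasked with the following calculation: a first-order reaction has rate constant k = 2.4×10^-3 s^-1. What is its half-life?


t½ = ln2/k = 0.693147/(2.4×10^-3 s^-1)
= 288.8 s

288.8 s


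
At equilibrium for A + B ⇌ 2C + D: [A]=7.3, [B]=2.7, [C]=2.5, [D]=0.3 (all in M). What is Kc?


Kc = [C]^2[D]/([A][B])
= (2.5^2 × 0.3^1)/(7.3^1 × 2.7^1)
= 1.875/19.71
= 0.09513

0.09513


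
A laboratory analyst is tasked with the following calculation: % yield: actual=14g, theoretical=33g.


% yield = actual/theoretical × 100
= 14/33 × 100
= 42.42%

42.42%


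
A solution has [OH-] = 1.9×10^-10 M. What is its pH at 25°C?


pOH = -log10([OH-]) = -log10(1.9×10^-10)
= 10 - log10(1.9) = 9.72
pH = 14 - pOH = 14 - 9.72 = 4.28

4.28


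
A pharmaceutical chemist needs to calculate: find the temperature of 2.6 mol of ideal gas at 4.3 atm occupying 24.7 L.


PV = nRT  (R = 0.08206 L·atm/(mol·K))
T = PV/(nR) = 4.3×24.7/(2.6×0.08206)
= 106.21/0.213356
= 497.81 K

497.81 K


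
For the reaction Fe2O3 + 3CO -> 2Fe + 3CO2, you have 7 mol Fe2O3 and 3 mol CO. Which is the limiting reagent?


Mole ratio available / coefficient:
  Fe2O3: 7/1 = 7.000
  CO: 3/3 = 1.000
Smaller ratio is limiting.

CO


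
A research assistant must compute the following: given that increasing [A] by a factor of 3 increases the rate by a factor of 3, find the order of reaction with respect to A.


rate ∝ [A]^n
3^n = 3 → n = 1
Order in A: 1

1


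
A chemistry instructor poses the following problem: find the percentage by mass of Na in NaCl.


M(NaCl) = 1×22.99 + 1×35.45 = 58.44 g/mol
Mass of Na = 1 × 22.99 = 22.99 g/mol
% Na = 22.99/58.44 × 100 = 39.34%

39.34%


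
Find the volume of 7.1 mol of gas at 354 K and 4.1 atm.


PV = nRT  (R = 0.08206 L·atm/(mol·K))
V = nRT/P = 7.1×0.08206×354/4.1
= 50.305 L

50.305 L


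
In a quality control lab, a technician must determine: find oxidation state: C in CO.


x + (-2) = 0, so x = +2
Oxidation number: +2

+2


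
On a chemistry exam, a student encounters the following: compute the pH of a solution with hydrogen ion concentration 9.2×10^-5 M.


pH = -log10([H+]) = -log10(9.2×10^-5)
= 5 - log10(9.2)
= 5 - 0.96
= 4.04

4.04


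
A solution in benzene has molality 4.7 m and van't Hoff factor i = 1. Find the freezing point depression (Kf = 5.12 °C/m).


ΔTf = Kf × m × i
= 5.12 × 4.7 × 1
= 24.064 °C

24.064 °C


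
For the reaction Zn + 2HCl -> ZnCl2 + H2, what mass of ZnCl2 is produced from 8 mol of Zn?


Mole ratio ZnCl2:Zn = 1:1
n(ZnCl2) = 8 × 1/1 = 8.000 mol
mass = 8.000 × 136.28 = 1090.24 g

1090.24 g


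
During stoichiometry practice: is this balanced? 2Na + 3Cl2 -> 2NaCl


Equation: 2Na + 3Cl2 -> 2NaCl
Check atoms: Cl: 6≠2, Na: 2=2
Not balanced

No, not balanced


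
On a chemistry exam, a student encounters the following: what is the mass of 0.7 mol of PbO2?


M(PbO2) = 239.2 g/mol
mass = n × M = 0.7 × 239.2 = 167.44 g

167.44 g


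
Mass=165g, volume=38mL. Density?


ρ = mass/volume
= 165/38
= 4.342 g/mL

4.342 g/mL


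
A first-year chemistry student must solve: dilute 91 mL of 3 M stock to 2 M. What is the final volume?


C1V1 = C2V2
3 × 91 = 2 × V2
V2 = 273/2 = 136.5 mL

136.5 mL


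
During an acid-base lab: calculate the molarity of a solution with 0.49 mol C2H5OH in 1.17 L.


M = n/V = 0.49/1.17 = 0.419 mol/L

0.419 M


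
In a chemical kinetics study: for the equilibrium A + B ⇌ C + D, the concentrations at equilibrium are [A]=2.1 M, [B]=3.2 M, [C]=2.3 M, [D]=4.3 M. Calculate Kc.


Kc = [C][D]/([A][B])
= (2.3^1 × 4.3^1)/(2.1^1 × 3.2^1)
= 9.89/6.72
= 1.472

1.472


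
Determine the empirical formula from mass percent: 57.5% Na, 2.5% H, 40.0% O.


Assume 100 g sample. Moles of each element:
  Na: 57.5/22.99 = 2.501 mol
  H: 2.5/1.008 = 2.48 mol
  O: 40.0/16.0 = 2.5 mol
Divide by smallest (2.48):
  Na: 2.501/2.48 = 1.01
  H: 2.48/2.48 = 1.0
  O: 2.5/2.48 = 1.01
Empirical formula: NaOH

NaOH


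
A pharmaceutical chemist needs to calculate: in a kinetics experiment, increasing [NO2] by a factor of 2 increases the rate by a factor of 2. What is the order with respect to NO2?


rate ∝ [NO2]^n
2^n = 2 → n = 1
Order in NO2: 1

1


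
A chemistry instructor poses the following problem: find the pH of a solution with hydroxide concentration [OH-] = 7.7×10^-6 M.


pOH = -log10([OH-]) = -log10(7.7×10^-6)
= 6 - log10(7.7) = 5.11
pH = 14 - pOH = 14 - 5.11 = 8.89

8.89


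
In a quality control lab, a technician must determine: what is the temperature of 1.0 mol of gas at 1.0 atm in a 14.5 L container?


PV = nRT  (R = 0.08206 L·atm/(mol·K))
T = PV/(nR) = 1.0×14.5/(1.0×0.08206)
= 14.50/0.082060
= 176.70 K

176.70 K


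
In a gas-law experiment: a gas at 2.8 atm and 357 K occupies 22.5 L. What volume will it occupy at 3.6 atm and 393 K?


P1V1/T1 = P2V2/T2
V2 = P1V1T2/(T1P2)
= 2.8×22.5×393/(357×3.6)
= 19.265 L

19.265 L


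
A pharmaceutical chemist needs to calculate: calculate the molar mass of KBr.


M(KBr) = 1×39.1 + 1×79.9
= 39.1 + 79.9
= 119.0 g/mol

119.0 g/mol


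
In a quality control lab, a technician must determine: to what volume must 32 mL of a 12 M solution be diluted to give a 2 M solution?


C1V1 = C2V2
12 × 32 = 2 × V2
V2 = 384/2 = 192.0 mL

192.0 mL


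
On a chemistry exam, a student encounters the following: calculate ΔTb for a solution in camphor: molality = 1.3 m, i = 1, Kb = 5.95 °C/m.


ΔTb = Kb × m × i
= 5.95 × 1.3 × 1
= 7.735 °C

7.735 °C


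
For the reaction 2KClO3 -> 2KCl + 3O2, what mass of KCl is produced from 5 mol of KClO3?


Mole ratio KCl:KClO3 = 2:2
n(KCl) = 5 × 2/2 = 5.000 mol
mass = 5.000 × 74.55 = 372.75 g

372.75 g


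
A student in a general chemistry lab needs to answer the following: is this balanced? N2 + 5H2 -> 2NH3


Equation: N2 + 5H2 -> 2NH3
Check atoms: H: 10≠6, N: 2=2
Not balanced

No, not balanced


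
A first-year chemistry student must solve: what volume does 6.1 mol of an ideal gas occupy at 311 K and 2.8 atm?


PV = nRT  (R = 0.08206 L·atm/(mol·K))
V = nRT/P = 6.1×0.08206×311/2.8
= 55.599 L

55.599 L


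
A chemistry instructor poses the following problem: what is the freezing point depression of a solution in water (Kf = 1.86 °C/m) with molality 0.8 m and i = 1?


ΔTf = Kf × m × i
= 1.86 × 0.8 × 1
= 1.488 °C

1.488 °C


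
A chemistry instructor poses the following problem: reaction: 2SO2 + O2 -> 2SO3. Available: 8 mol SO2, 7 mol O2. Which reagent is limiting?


Mole ratio available / coefficient:
  SO2: 8/2 = 4.000
  O2: 7/1 = 7.000
Smaller ratio is limiting.

SO2


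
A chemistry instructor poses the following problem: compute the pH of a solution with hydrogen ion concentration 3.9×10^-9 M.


pH = -log10([H+]) = -log10(3.9×10^-9)
= 9 - log10(3.9)
= 9 - 0.59
= 8.41

8.41


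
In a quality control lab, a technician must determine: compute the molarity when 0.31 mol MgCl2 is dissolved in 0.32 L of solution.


M = n/V = 0.31/0.32 = 0.969 mol/L

0.969 M


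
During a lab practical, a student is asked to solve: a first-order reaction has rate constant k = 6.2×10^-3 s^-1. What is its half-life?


t½ = ln2/k = 0.693147/(6.2×10^-3 s^-1)
= 111.8 s

111.8 s


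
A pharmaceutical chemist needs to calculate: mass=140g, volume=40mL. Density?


ρ = mass/volume
= 140/40
= 3.5 g/mL

3.5 g/mL


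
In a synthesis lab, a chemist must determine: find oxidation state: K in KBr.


Group 1 metal: +1
Oxidation number: +1

+1


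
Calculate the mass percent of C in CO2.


M(CO2) = 1×12.01 + 2×16.0 = 44.01 g/mol
Mass of C = 1 × 12.01 = 12.01 g/mol
% C = 12.01/44.01 × 100 = 27.29%

27.29%


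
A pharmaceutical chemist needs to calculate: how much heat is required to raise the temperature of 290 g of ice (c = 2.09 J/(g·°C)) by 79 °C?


q = mcΔT = 290 × 2.09 × 79
= 47881.90 J

47881.90 J


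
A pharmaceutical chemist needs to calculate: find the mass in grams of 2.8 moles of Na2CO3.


M(Na2CO3) = 105.99 g/mol
mass = n × M = 2.8 × 105.99 = 296.77 g

296.77 g


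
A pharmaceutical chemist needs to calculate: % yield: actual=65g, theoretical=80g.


% yield = actual/theoretical × 100
= 65/80 × 100
= 81.25%

81.25%


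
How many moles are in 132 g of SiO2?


M(SiO2) = 60.09 g/mol
n = mass/M = 132/60.09 = 2.1967 mol

2.1967 mol


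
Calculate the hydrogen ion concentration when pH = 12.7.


[H+] = 10^(-pH) = 10^(-12.7)
= 2.0×10^-13 M

2.0×10^-13 M


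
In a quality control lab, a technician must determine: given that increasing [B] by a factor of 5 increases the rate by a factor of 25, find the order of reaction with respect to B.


rate ∝ [B]^n
5^n = 25 → n = 2
Order in B: 2

2


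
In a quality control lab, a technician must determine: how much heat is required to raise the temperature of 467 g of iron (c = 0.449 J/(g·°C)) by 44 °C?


q = mcΔT = 467 × 0.449 × 44
= 9226.05 J

9226.05 J


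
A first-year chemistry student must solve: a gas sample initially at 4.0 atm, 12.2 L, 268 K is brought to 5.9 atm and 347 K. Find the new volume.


P1V1/T1 = P2V2/T2
V2 = P1V1T2/(T1P2)
= 4.0×12.2×347/(268×5.9)
= 10.709 L

10.709 L


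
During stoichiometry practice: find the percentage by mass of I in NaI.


M(NaI) = 1×22.99 + 1×126.9 = 149.89 g/mol
Mass of I = 1 × 126.9 = 126.90 g/mol
% I = 126.90/149.89 × 100 = 84.66%

84.66%


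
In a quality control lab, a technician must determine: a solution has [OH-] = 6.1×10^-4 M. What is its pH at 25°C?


pOH = -log10([OH-]) = -log10(6.1×10^-4)
= 4 - log10(6.1) = 3.21
pH = 14 - pOH = 14 - 3.21 = 10.79

10.79


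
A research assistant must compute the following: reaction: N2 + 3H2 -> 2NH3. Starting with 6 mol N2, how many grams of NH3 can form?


Mole ratio NH3:N2 = 2:1
n(NH3) = 6 × 2/1 = 12.000 mol
mass = 12.000 × 17.03 = 204.36 g

204.36 g


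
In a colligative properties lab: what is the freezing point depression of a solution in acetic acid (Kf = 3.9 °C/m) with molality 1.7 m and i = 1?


ΔTf = Kf × m × i
= 3.9 × 1.7 × 1
= 6.63 °C

6.63 °C


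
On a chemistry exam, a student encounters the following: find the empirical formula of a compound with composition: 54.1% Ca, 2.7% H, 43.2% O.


Assume 100 g sample. Moles of each element:
  Ca: 54.1/40.08 = 1.35 mol
  H: 2.7/1.008 = 2.679 mol
  O: 43.2/16.0 = 2.7 mol
Divide by smallest (1.35):
  Ca: 1.35/1.35 = 1.0
  H: 2.679/1.35 = 1.98
  O: 2.7/1.35 = 2.0
Empirical formula: CaO2H2

CaO2H2


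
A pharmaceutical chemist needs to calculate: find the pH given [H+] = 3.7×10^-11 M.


pH = -log10([H+]) = -log10(3.7×10^-11)
= 11 - log10(3.7)
= 11 - 0.57
= 10.43

10.43


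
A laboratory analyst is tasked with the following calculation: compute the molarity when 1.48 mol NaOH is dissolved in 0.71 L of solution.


M = n/V = 1.48/0.71 = 2.085 mol/L

2.085 M


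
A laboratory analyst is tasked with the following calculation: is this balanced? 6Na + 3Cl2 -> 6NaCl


Equation: 6Na + 3Cl2 -> 6NaCl
Check atoms: Cl: 6=6, Na: 6=6
Balanced

Yes, balanced


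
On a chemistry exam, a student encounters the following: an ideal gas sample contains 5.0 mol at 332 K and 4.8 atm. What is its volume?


PV = nRT  (R = 0.08206 L·atm/(mol·K))
V = nRT/P = 5.0×0.08206×332/4.8
= 28.379 L

28.379 L


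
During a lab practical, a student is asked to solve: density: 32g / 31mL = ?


ρ = mass/volume
= 32/31
= 1.032 g/mL

1.032 g/mL


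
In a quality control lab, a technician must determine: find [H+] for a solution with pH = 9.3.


[H+] = 10^(-pH) = 10^(-9.3)
= 5.01×10^-10 M

5.01×10^-10 M


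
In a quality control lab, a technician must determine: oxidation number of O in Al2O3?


O is usually -2
Oxidation number: -2

-2


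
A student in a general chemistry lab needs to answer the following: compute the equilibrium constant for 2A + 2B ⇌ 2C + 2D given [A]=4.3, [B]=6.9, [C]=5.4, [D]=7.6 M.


Kc = [C]^2[D]^2/([A]^2[B]^2)
= (5.4^2 × 7.6^2)/(4.3^2 × 6.9^2)
= 1684.2816/880.3089
= 1.913

1.913


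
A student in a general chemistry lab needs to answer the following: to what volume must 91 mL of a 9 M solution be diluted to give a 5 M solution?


C1V1 = C2V2
9 × 91 = 5 × V2
V2 = 819/5 = 163.8 mL

163.8 mL


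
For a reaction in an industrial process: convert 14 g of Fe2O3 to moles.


M(Fe2O3) = 159.7 g/mol
n = mass/M = 14/159.7 = 0.0877 mol

0.0877 mol


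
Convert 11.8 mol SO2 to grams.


M(SO2) = 64.07 g/mol
mass = n × M = 11.8 × 64.07 = 756.03 g

756.03 g


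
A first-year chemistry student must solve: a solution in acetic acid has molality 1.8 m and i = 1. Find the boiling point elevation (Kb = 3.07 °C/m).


ΔTb = Kb × m × i
= 3.07 × 1.8 × 1
= 5.526 °C

5.526 °C


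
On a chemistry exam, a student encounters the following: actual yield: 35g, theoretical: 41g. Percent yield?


% yield = actual/theoretical × 100
= 35/41 × 100
= 85.37%

85.37%


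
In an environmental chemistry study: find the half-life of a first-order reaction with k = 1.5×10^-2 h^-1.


t½ = ln2/k = 0.693147/(1.5×10^-2 h^-1)
= 46.21 h

46.21 h


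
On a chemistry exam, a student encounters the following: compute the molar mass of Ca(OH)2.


M(Ca(OH)2) = 1×40.08 + 2×16.0 + 2×1.008
= 40.08 + 32.0 + 2.02
= 74.1 g/mol

74.1 g/mol


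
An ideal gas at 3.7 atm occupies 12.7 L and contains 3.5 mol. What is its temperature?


PV = nRT  (R = 0.08206 L·atm/(mol·K))
T = PV/(nR) = 3.7×12.7/(3.5×0.08206)
= 46.99/0.287210
= 163.61 K

163.61 K


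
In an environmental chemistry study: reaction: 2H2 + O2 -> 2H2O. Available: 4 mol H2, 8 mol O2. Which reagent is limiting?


Mole ratio available / coefficient:
  H2: 4/2 = 2.000
  O2: 8/1 = 8.000
Smaller ratio is limiting.

H2


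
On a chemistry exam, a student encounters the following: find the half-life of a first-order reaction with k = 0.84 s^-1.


t½ = ln2/k = 0.693147/(0.84 s^-1)
= 0.8252 s

0.8252 s


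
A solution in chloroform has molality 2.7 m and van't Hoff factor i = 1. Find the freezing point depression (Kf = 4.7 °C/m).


ΔTf = Kf × m × i
= 4.7 × 2.7 × 1
= 12.69 °C

12.69 °C


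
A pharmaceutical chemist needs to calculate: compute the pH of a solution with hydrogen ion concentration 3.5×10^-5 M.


pH = -log10([H+]) = -log10(3.5×10^-5)
= 5 - log10(3.5)
= 5 - 0.54
= 4.46

4.46


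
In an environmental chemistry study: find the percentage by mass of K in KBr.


M(KBr) = 1×39.1 + 1×79.9 = 119.00 g/mol
Mass of K = 1 × 39.1 = 39.10 g/mol
% K = 39.10/119.00 × 100 = 32.86%

32.86%


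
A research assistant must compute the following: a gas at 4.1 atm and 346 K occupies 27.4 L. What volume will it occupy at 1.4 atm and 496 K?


P1V1/T1 = P2V2/T2
V2 = P1V1T2/(T1P2)
= 4.1×27.4×496/(346×1.4)
= 115.03 L

115.03 L


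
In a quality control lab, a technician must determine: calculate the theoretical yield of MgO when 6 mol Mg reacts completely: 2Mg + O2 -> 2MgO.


Mole ratio MgO:Mg = 2:2
n(MgO) = 6 × 2/2 = 6.000 mol
mass = 6.000 × 40.31 = 241.86 g

241.86 g


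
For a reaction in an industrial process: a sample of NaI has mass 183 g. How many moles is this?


M(NaI) = 149.89 g/mol
n = mass/M = 183/149.89 = 1.2209 mol

1.2209 mol


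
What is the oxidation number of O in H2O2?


Peroxide: O is -1
Oxidation number: -1

-1


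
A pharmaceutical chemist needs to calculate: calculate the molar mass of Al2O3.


M(Al2O3) = 2×26.98 + 3×16.0
= 53.96 + 48.0
= 101.96 g/mol

101.96 g/mol


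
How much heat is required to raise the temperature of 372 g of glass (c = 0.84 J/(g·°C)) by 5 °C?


q = mcΔT = 372 × 0.84 × 5
= 1562.40 J

1562.40 J


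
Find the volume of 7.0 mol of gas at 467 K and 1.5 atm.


PV = nRT  (R = 0.08206 L·atm/(mol·K))
V = nRT/P = 7.0×0.08206×467/1.5
= 178.836 L

178.836 L


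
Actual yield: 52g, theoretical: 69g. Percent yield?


% yield = actual/theoretical × 100
= 52/69 × 100
= 75.36%

75.36%


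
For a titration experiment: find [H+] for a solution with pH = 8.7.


[H+] = 10^(-pH) = 10^(-8.7)
= 2.0×10^-9 M

2.0×10^-9 M


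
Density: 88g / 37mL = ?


ρ = mass/volume
= 88/37
= 2.378 g/mL

2.378 g/mL


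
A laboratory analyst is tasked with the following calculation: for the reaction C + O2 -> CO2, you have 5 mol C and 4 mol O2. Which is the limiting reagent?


Mole ratio available / coefficient:
  C: 5/1 = 5.000
  O2: 4/1 = 4.000
Smaller ratio is limiting.

O2


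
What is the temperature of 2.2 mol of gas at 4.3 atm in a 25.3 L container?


PV = nRT  (R = 0.08206 L·atm/(mol·K))
T = PV/(nR) = 4.3×25.3/(2.2×0.08206)
= 108.79/0.180532
= 602.61 K

602.61 K


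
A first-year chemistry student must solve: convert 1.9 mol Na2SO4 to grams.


M(Na2SO4) = 142.05 g/mol
mass = n × M = 1.9 × 142.05 = 269.90 g

269.90 g


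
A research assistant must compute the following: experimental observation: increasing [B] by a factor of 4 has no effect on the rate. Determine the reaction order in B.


rate ∝ [B]^n
rate ∝ [B]^0
Order in B: 0

0


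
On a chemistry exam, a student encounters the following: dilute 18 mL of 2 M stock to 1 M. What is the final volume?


C1V1 = C2V2
2 × 18 = 1 × V2
V2 = 36/1 = 36.0 mL

36.0 mL


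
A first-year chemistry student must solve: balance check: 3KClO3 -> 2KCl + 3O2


Equation: 3KClO3 -> 2KCl + 3O2
Check atoms: Cl: 3≠2, K: 3≠2, O: 9≠6
Not balanced

No, not balanced


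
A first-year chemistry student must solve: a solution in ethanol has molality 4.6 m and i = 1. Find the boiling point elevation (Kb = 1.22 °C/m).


ΔTb = Kb × m × i
= 1.22 × 4.6 × 1
= 5.612 °C

5.612 °C


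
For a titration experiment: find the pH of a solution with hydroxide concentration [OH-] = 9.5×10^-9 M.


pOH = -log10([OH-]) = -log10(9.5×10^-9)
= 9 - log10(9.5) = 8.02
pH = 14 - pOH = 14 - 8.02 = 5.98

5.98


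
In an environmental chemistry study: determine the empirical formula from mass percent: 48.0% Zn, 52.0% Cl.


Assume 100 g sample. Moles of each element:
  Zn: 48.0/65.38 = 0.734 mol
  Cl: 52.0/35.45 = 1.467 mol
Divide by smallest (0.734):
  Zn: 0.734/0.734 = 1.0
  Cl: 1.467/0.734 = 2.0
Empirical formula: ZnCl2

ZnCl2


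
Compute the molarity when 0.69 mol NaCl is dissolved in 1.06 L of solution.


M = n/V = 0.69/1.06 = 0.651 mol/L

0.651 M


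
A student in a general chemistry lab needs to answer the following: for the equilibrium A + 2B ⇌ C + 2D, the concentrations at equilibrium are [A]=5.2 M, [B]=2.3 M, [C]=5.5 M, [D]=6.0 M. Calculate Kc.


Kc = [C][D]^2/([A][B]^2)
= (5.5^1 × 6.0^2)/(5.2^1 × 2.3^2)
= 198/27.508
= 7.198

7.198


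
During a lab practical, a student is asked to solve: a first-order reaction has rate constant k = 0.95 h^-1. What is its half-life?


t½ = ln2/k = 0.693147/(0.95 h^-1)
= 0.7296 h

0.7296 h


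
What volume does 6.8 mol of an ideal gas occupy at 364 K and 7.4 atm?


PV = nRT  (R = 0.08206 L·atm/(mol·K))
V = nRT/P = 6.8×0.08206×364/7.4
= 27.448 L

27.448 L


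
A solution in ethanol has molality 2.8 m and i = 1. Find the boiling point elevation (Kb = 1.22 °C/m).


ΔTb = Kb × m × i
= 1.22 × 2.8 × 1
= 3.416 °C

3.416 °C


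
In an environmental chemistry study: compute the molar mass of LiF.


M(LiF) = 1×6.94 + 1×19.0
= 6.94 + 19.0
= 25.94 g/mol

25.94 g/mol


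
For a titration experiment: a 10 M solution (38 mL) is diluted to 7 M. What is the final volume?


C1V1 = C2V2
10 × 38 = 7 × V2
V2 = 380/7 = 54.29 mL

54.29 mL


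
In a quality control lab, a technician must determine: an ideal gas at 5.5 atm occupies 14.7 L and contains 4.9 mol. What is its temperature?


PV = nRT  (R = 0.08206 L·atm/(mol·K))
T = PV/(nR) = 5.5×14.7/(4.9×0.08206)
= 80.85/0.402094
= 201.07 K

201.07 K


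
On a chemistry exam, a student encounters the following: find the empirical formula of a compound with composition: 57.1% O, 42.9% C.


Assume 100 g sample. Moles of each element:
  O: 57.1/16.0 = 3.569 mol
  C: 42.9/12.01 = 3.572 mol
Divide by smallest (3.569):
  O: 3.569/3.569 = 1.0
  C: 3.572/3.569 = 1.0
Empirical formula: CO

CO
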